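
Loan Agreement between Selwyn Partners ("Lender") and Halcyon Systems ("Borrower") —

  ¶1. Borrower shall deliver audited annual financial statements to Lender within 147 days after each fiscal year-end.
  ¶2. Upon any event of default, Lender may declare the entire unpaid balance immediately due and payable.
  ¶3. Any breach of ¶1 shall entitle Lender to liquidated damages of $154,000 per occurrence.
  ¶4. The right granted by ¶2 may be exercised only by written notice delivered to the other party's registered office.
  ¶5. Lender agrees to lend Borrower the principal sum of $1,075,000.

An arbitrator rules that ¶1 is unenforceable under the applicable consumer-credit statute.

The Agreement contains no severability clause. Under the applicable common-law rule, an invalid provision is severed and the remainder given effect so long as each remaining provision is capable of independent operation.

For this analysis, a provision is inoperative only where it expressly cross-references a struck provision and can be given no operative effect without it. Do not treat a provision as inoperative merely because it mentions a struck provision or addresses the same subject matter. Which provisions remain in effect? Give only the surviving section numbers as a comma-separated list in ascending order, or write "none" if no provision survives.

¶1 is struck. ¶3 operates only by reference to ¶1, so it falls with ¶1. Under the stated default rule, only provisions that cannot operate independently fall away; the rest are enforced. ¶2, ¶4, and ¶5 remain in effect.

2, 4, 5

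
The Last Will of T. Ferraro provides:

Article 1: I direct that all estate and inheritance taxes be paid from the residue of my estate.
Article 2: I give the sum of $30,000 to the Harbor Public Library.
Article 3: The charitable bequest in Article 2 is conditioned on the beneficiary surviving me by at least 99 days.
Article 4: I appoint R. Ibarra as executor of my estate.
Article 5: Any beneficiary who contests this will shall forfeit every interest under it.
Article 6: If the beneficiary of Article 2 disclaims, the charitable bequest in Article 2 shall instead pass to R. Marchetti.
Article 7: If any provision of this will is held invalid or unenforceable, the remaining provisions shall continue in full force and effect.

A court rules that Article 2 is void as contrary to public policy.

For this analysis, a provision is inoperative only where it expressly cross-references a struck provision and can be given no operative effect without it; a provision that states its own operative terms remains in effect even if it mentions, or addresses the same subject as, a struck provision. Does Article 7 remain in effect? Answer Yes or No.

Article 2 is struck. Article 3 has no operative effect of its own apart from Article 2 and is therefore inoperative. Article 6 operates only by reference to Article 2, so it falls with Article 2. Article 7 is a severability clause and preserves every provision that can still be given independent effect. Article 1, Article 4, Article 5, and Article 7 remain in effect. Article 7 is among the surviving provisions, so the answer is yes.

Yes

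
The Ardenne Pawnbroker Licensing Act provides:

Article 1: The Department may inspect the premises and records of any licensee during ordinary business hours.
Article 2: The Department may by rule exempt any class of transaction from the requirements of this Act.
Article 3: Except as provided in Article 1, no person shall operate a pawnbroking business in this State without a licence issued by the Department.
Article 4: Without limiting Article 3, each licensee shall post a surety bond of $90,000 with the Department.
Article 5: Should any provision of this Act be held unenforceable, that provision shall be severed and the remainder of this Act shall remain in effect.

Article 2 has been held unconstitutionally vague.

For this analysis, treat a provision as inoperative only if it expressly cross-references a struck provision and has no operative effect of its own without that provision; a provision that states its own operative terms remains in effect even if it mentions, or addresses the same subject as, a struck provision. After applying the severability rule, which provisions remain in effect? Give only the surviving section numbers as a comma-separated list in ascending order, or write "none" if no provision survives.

Article 2 is struck. No other provision's operative terms depend on Article 2. Under the severability clause in Article 5, the remaining provisions continue in force. The provisions still in force are Article 1, Article 3, Article 4, and Article 5.

1, 3, 4, 5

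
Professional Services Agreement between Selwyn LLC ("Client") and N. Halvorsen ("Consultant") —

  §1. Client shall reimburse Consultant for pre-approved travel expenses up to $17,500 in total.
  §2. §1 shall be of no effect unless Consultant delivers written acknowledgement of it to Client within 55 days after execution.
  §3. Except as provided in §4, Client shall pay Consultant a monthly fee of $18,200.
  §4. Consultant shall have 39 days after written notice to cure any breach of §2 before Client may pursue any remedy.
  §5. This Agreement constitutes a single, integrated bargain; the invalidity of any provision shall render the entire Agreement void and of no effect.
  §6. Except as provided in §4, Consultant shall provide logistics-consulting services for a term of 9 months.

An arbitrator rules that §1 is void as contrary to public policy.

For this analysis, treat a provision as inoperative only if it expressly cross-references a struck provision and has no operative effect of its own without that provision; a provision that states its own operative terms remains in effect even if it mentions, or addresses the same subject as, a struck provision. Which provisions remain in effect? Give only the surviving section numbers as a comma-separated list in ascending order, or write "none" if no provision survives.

§1 is struck. §2 merely fixes the acknowledgement condition for §1; with §1 gone it has nothing to operate on and falls away. §4 operates only by reference to §2, so it falls with §2. §5 provides that the Agreement is not severable, so the invalidity of any one provision voids the entire Agreement. No provision of the Agreement survives.

none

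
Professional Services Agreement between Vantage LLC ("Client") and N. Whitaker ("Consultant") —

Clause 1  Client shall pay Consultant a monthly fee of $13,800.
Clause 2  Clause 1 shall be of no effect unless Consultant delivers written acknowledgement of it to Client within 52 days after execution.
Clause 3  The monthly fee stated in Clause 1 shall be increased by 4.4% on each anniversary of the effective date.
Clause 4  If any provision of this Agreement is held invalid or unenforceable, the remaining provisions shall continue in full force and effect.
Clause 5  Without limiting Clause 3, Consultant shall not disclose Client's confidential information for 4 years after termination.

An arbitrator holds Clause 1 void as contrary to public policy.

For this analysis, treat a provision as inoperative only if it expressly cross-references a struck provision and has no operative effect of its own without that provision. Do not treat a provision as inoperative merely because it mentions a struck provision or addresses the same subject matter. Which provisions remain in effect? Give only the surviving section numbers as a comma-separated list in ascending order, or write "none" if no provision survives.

4, 5

Clause 1 is struck. Clause 2 merely fixes the acknowledgement condition for Clause 1; with Clause 1 gone it has nothing to operate on and falls away. The whole of Clause 3 is the escalation of the monthly fee, defined by reference to Clause 1, so Clause 3 cannot stand once Clause 1 is removed. Clause 5 mentions Clause 3 but its own obligation stands independently of Clause 3, so Clause 5 is not affected. Under the severability clause in Clause 4, the remaining provisions continue in force. The provisions still in force are Clause 4 and Clause 5.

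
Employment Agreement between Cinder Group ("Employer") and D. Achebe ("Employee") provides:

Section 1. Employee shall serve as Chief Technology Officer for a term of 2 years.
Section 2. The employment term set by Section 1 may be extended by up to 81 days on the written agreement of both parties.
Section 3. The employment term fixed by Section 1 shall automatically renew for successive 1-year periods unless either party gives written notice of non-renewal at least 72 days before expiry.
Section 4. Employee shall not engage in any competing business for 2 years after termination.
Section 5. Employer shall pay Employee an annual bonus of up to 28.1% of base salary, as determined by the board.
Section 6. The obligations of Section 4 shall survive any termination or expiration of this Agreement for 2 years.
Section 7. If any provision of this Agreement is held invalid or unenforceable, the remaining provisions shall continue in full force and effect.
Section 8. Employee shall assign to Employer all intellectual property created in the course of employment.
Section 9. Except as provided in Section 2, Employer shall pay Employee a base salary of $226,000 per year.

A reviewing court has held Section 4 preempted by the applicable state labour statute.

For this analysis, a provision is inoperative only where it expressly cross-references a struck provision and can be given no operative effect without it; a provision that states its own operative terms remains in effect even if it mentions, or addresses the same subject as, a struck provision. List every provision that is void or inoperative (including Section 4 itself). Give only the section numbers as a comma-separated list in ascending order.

Section 4 is struck. Section 6 merely fixes the survival period for Section 4; with Section 4 gone it has nothing to operate on and falls away. Section 7 is a severability clause and preserves every provision that can still be given independent effect. Section 1, Section 2, Section 3, Section 5, Section 7, Section 8, and Section 9 remain in effect.

4, 6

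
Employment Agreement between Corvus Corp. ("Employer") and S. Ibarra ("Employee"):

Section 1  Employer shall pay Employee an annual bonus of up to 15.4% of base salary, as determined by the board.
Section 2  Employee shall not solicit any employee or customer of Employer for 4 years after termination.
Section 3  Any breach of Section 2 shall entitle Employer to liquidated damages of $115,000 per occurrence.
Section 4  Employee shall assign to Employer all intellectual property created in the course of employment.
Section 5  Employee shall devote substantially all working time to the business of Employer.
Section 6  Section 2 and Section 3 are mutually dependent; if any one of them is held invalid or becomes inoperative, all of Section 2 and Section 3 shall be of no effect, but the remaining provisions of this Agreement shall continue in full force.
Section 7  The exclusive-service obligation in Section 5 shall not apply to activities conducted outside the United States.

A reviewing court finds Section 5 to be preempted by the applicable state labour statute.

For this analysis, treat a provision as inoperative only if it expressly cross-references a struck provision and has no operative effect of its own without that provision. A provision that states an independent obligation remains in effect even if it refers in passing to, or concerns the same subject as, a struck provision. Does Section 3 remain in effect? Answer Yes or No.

Section 5 is struck. The whole of Section 7 is the carve-out from the exclusive-service obligation, defined by reference to Section 5, so Section 7 cannot stand once Section 5 is removed. Section 6 ties Section 2 and Section 3 together, but none of those is affected here; the remaining provisions continue in force under Section 6. That leaves Section 1, Section 2, Section 3, Section 4, and Section 6 in effect. Section 3 is among the surviving provisions, so the answer is yes.

Yes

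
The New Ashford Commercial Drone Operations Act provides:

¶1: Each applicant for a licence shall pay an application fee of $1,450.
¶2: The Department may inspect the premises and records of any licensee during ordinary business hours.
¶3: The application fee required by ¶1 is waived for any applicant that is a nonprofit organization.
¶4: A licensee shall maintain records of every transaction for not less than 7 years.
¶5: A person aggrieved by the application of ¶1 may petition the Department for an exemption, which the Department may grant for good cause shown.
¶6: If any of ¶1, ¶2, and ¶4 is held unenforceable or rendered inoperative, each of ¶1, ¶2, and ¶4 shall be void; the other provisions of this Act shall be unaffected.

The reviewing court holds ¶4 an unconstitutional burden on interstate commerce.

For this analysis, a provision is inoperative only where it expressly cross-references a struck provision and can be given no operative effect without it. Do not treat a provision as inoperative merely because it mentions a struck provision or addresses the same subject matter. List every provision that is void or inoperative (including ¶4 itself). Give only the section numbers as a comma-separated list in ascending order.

¶4 is struck. No other provision's operative terms depend on ¶4. ¶6 declares ¶1, ¶2, and ¶4 mutually dependent; since one of them has fallen, all of them are of no effect. That brings down ¶1 and ¶2 as well. ¶3 and ¶5 in turn depend solely on a provision now struck and likewise fall. The remainder continues in force under ¶6. Only ¶6 remains in effect.

1, 2, 3, 4, 5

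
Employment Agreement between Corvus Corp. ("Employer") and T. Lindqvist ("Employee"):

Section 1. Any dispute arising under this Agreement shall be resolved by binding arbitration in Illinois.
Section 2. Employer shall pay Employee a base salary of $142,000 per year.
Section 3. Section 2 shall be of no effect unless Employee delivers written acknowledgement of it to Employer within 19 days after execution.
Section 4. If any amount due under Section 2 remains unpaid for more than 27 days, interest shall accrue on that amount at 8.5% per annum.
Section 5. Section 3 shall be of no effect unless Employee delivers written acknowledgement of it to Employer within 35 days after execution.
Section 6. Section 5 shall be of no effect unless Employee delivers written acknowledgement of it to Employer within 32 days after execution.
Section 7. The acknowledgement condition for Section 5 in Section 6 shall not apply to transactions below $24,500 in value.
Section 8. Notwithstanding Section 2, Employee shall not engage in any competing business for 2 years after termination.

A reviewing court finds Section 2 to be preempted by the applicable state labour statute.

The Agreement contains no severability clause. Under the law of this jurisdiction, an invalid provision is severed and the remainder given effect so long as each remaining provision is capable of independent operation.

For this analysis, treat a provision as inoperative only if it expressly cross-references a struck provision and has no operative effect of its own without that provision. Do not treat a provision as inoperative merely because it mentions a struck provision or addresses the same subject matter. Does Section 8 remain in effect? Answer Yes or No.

Yes

Section 2 is struck. Section 3 has no operative effect of its own apart from Section 2 and is therefore inoperative. The whole of Section 4 is the default interest on the base salary, defined by reference to Section 2, so Section 4 cannot stand once Section 2 is removed. Section 5 merely fixes the acknowledgement condition for Section 3; with Section 3 gone it has nothing to operate on and falls away. Section 6 has no operative effect of its own apart from Section 5 and is therefore inoperative. Section 7 has no operative effect of its own apart from Section 6 and is therefore inoperative. Section 8 mentions Section 2 but its own obligation stands independently of Section 2, so Section 8 is not affected. With no severability clause, the stated default rule severs what cannot stand and enforces each remaining provision that can operate on its own. The provisions still in force are Section 1 and Section 8. Section 8 is among the surviving provisions, so the answer is yes.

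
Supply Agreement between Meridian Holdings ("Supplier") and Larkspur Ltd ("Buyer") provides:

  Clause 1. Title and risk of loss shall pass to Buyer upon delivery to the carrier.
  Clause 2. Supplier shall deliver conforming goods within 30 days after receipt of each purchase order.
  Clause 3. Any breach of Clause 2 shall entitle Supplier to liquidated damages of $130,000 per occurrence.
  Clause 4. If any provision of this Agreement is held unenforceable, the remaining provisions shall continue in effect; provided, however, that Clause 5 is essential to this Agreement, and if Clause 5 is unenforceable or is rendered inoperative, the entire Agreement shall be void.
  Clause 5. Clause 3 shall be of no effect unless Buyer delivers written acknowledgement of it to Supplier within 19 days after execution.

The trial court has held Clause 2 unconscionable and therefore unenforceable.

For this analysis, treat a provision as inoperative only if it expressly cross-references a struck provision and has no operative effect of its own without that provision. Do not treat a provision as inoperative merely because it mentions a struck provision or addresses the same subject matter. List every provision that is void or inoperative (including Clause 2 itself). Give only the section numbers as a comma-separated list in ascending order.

1, 2, 3, 4, 5

Clause 2 is struck. Clause 3 does nothing except set the liquidated-damages amount by reference to Clause 2; with Clause 2 gone it has no independent effect and is inoperative. The only function of Clause 5 is the acknowledgement condition for Clause 3, so it cannot stand once Clause 3 is removed. Clause 4 makes Clause 5 an essential term, and Clause 5 has been rendered inoperative by the cascade; under Clause 4, the entire Agreement is therefore void. No provision of the Agreement survives.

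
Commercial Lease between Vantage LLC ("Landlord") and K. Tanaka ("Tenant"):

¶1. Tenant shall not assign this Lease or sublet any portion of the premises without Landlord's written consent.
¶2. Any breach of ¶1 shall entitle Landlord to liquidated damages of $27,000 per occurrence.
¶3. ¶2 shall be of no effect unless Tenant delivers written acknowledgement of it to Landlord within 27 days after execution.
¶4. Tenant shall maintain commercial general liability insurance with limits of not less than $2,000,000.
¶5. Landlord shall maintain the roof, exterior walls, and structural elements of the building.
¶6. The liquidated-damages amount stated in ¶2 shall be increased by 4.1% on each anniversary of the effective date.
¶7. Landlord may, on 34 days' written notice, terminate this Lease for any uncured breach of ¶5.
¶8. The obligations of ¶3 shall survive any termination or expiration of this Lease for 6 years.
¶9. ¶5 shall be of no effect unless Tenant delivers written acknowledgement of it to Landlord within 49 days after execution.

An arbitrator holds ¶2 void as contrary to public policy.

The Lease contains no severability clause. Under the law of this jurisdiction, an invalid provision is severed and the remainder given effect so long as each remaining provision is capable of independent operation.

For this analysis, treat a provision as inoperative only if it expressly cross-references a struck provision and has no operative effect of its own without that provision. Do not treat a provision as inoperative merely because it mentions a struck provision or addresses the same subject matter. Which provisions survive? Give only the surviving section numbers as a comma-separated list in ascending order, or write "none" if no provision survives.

¶2 is struck. ¶3 operates only by reference to ¶2, so it falls with ¶2. ¶6 has no operative effect of its own apart from ¶2 and is therefore inoperative. ¶8 operates only by reference to ¶3, so it falls with ¶3. With no severability clause, the stated default rule severs what cannot stand and enforces each remaining provision that can operate on its own. The provisions still in force are ¶1, ¶4, ¶5, ¶7, and ¶9.

1, 4, 5, 7, 9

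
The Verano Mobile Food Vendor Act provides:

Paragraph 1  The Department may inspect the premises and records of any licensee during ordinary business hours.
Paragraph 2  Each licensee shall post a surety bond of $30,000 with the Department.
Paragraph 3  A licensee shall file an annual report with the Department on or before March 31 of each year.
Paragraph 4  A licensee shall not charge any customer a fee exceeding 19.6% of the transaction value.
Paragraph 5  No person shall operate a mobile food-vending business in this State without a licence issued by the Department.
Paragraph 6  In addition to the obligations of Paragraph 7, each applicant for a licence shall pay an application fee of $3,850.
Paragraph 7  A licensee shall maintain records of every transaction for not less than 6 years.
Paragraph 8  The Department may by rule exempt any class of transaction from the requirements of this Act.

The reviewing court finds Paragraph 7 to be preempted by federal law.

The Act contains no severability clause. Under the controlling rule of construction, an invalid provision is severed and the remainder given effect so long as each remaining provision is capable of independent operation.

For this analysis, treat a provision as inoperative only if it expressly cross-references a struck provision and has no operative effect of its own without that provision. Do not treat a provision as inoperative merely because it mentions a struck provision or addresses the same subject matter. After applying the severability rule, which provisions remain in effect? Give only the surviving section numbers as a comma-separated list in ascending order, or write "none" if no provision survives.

Paragraph 7 is struck. Paragraph 6 mentions Paragraph 7 but its own obligation stands independently of Paragraph 7, so Paragraph 6 is not affected. Nothing else in the Act is defined by reference to Paragraph 7. With no severability clause, the stated default rule severs what cannot stand and enforces each remaining provision that can operate on its own. Paragraph 1, Paragraph 2, Paragraph 3, Paragraph 4, Paragraph 5, Paragraph 6, and Paragraph 8 remain in effect.

1, 2, 3, 4, 5, 6, 8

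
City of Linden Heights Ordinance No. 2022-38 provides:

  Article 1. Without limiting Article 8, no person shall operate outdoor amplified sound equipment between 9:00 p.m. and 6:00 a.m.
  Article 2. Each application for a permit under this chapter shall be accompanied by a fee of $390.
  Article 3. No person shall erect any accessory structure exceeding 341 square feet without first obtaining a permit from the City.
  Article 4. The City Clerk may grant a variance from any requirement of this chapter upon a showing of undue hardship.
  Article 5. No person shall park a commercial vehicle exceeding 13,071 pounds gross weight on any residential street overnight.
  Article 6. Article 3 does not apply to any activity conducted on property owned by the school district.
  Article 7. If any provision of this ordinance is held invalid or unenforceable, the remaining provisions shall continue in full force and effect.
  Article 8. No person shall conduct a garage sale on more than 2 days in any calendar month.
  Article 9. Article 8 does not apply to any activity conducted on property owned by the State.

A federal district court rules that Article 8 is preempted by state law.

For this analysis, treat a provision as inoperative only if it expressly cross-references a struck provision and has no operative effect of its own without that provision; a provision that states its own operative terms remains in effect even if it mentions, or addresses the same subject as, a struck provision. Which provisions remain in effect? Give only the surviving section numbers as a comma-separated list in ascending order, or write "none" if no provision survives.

Article 8 is struck. The only function of Article 9 is the public-property exemption from Article 8, so it cannot stand once Article 8 is removed. Article 1 mentions Article 8 but its own obligation stands independently of Article 8, so Article 1 is not affected. Article 7 is a severability clause and preserves every provision that can still be given independent effect. That leaves Article 1, Article 2, Article 3, Article 4, Article 5, Article 6, and Article 7 in effect.

1, 2, 3, 4, 5, 6, 7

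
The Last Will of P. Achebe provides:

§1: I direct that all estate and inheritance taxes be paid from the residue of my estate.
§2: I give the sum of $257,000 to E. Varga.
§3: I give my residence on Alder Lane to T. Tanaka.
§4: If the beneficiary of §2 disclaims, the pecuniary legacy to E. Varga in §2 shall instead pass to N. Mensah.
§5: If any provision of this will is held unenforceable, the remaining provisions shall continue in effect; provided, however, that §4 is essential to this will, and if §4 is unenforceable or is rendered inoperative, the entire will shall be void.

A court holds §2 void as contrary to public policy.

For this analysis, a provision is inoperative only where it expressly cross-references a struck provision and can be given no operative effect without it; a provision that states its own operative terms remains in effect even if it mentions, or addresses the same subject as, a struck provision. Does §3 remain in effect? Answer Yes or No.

No

§2 is struck. §4 merely fixes the alternative disposition for §2; with §2 gone it has nothing to operate on and falls away. §5 makes §4 an essential term, and §4 has been rendered inoperative by the cascade; under §5, the entire will is therefore void. No provision of the will survives. §3 is among the inoperative provisions, so the answer is no.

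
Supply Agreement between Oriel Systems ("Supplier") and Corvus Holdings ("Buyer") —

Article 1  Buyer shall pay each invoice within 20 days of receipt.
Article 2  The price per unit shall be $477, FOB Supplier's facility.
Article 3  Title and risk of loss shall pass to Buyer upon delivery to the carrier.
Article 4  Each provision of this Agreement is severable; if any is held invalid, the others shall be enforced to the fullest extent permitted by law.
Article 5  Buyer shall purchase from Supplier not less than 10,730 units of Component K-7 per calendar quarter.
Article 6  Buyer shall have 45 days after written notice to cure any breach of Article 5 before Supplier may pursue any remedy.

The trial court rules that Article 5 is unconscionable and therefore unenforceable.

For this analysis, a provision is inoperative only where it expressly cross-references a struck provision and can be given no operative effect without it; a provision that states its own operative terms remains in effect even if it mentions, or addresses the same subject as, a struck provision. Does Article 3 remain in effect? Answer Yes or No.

Yes

Article 5 is struck. Article 6 has no operative effect of its own apart from Article 5 and is therefore inoperative. Under the severability clause in Article 4, the remaining provisions continue in force. That leaves Article 1, Article 2, Article 3, and Article 4 in effect. Article 3 is among the surviving provisions, so the answer is yes.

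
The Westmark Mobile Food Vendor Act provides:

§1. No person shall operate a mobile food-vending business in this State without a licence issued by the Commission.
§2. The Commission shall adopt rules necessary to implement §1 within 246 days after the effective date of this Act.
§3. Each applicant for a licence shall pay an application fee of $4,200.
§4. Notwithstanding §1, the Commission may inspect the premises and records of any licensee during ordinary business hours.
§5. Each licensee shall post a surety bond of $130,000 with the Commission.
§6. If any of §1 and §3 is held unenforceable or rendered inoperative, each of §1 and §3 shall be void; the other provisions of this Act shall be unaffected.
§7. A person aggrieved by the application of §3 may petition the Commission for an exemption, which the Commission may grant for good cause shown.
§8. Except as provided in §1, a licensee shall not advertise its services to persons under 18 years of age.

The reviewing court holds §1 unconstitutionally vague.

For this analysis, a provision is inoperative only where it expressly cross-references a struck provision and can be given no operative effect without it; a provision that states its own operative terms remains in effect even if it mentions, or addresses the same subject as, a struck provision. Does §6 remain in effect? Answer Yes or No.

§1 is struck. §2 has no operative effect of its own apart from §1 and is therefore inoperative. §8 mentions §1 but its own obligation stands independently of §1, so §8 is not affected. §4 mentions §1 but its own obligation stands independently of §1, so §4 is not affected. §6 declares §1 and §3 mutually dependent; since one of them has fallen, all of them are of no effect. That brings down §3 as well. §7 in turn depends solely on a provision now struck and likewise falls. The remainder continues in force under §6. The provisions still in force are §4, §5, §6, and §8. §6 is among the surviving provisions, so the answer is yes.

Yes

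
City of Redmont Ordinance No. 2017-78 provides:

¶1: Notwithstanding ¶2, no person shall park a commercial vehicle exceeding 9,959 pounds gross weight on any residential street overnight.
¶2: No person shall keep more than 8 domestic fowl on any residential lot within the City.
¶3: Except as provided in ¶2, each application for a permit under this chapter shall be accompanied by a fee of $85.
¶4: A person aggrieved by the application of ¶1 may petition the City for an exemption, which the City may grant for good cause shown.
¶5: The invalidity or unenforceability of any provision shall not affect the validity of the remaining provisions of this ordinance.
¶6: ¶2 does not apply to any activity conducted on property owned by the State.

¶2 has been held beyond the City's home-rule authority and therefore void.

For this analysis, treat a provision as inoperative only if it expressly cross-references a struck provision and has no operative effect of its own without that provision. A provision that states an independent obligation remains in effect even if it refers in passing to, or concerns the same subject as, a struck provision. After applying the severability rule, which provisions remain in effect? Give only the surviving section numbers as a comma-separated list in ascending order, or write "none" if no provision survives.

¶2 is struck. The only function of ¶6 is the public-property exemption from ¶2, so it cannot stand once ¶2 is removed. Although ¶1 refers to ¶2, its operative terms do not depend on ¶2, so it remains in effect. ¶3 mentions ¶2 but its own obligation stands independently of ¶2, so ¶3 is not affected. Under the severability clause in ¶5, the remaining provisions continue in force. That leaves ¶1, ¶3, ¶4, and ¶5 in effect.

1, 3, 4, 5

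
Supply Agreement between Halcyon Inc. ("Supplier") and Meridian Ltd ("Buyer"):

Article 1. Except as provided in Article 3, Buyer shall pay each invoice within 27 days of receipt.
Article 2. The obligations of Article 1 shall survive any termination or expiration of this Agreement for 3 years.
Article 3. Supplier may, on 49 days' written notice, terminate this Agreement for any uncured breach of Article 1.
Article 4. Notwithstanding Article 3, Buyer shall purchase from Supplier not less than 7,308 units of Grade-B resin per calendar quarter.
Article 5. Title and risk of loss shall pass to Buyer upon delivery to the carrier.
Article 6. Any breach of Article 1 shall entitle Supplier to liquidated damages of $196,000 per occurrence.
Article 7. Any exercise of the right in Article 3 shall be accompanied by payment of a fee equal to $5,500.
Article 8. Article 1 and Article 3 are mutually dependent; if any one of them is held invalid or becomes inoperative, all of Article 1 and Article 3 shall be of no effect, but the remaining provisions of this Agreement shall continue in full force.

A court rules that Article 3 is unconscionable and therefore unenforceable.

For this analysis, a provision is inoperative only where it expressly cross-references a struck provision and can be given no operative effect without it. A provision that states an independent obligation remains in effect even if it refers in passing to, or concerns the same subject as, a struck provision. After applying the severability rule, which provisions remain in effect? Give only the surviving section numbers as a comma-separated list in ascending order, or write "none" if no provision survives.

4, 5, 8

Article 3 is struck. Article 7 has no operative effect of its own apart from Article 3 and is therefore inoperative. Article 4 mentions Article 3 but its own obligation stands independently of Article 3, so Article 4 is not affected. Article 8 declares Article 1 and Article 3 mutually dependent; since one of them has fallen, all of them are of no effect. That brings down Article 1 as well. Article 2 and Article 6 in turn depend solely on a provision now struck and likewise fall. The remainder continues in force under Article 8. That leaves Article 4, Article 5, and Article 8 in effect.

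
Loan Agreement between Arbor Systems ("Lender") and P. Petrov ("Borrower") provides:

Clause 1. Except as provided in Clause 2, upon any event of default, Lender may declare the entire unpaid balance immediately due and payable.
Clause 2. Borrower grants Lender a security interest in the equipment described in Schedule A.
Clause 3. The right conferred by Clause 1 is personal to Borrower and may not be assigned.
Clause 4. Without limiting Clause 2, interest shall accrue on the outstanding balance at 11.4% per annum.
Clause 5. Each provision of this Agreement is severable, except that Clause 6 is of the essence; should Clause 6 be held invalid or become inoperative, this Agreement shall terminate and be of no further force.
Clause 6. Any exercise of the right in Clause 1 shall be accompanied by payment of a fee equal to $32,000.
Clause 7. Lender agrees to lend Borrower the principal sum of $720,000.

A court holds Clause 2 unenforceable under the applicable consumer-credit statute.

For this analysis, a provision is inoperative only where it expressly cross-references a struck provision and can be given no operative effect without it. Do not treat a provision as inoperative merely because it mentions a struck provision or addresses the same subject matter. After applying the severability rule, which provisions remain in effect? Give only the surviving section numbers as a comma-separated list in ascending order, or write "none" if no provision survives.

Clause 2 is struck. Clause 4 mentions Clause 2 but its own obligation stands independently of Clause 2, so Clause 4 is not affected. Clause 1 mentions Clause 2 but its own obligation stands independently of Clause 2, so Clause 1 is not affected. No other provision's operative terms depend on Clause 2. Clause 5 makes Clause 6 an essential term, but Clause 6 is unaffected, so the severability proviso in Clause 5 preserves the remaining provisions. That leaves Clause 1, Clause 3, Clause 4, Clause 5, Clause 6, and Clause 7 in effect.

1, 3, 4, 5, 6, 7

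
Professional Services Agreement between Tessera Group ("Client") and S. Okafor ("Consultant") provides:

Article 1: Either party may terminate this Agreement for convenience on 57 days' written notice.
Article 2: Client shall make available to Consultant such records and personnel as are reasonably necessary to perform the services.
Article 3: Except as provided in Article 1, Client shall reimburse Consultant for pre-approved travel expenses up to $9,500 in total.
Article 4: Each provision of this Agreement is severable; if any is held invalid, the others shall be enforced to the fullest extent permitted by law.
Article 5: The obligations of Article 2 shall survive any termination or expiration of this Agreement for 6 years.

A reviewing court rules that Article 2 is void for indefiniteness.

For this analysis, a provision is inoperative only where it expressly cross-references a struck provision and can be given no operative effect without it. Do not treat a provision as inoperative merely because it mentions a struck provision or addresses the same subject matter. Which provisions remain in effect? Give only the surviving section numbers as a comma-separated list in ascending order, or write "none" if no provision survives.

Article 2 is struck. Article 5 has no operative effect of its own apart from Article 2 and is therefore inoperative. Under the severability clause in Article 4, the remaining provisions continue in force. The provisions still in force are Article 1, Article 3, and Article 4.

1, 3, 4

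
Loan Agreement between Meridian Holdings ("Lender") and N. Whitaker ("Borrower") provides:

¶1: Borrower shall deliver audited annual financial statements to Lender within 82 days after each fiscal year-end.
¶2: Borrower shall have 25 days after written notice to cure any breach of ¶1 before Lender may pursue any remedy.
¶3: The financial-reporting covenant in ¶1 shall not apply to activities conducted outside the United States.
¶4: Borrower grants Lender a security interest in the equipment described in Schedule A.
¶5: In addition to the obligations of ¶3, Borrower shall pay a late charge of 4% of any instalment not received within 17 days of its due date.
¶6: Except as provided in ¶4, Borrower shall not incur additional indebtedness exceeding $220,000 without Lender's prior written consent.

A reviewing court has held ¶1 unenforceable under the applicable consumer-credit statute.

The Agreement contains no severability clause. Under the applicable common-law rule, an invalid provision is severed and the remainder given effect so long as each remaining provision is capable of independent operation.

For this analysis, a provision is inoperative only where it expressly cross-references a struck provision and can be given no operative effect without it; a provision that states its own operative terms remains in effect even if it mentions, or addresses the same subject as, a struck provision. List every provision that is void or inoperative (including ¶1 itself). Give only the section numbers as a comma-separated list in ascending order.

¶1 is struck. ¶2 has no operative effect of its own apart from ¶1 and is therefore inoperative. The whole of ¶3 is the carve-out from the financial-reporting covenant, defined by reference to ¶1, so ¶3 cannot stand once ¶1 is removed. Although ¶5 refers to ¶3, its operative terms do not depend on ¶3, so it remains in effect. Under the stated default rule, only provisions that cannot operate independently fall away; the rest are enforced. The provisions still in force are ¶4, ¶5, and ¶6.

1, 2, 3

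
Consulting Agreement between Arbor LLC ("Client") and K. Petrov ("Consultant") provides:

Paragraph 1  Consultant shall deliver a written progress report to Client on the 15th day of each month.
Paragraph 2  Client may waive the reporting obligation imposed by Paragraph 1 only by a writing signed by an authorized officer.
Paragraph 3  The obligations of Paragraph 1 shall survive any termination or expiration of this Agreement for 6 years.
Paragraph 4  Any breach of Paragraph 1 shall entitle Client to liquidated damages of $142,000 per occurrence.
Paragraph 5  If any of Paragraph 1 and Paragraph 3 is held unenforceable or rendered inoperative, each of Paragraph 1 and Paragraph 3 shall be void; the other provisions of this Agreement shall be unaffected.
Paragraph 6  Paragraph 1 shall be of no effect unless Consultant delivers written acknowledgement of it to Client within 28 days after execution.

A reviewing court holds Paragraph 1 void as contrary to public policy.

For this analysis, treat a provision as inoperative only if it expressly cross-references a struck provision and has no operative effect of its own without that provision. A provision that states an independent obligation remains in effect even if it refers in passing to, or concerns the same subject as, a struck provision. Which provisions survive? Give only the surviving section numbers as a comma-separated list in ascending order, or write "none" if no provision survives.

Paragraph 1 is struck. Paragraph 2 merely fixes the waiver condition for Paragraph 1; with Paragraph 1 gone it has nothing to operate on and falls away. The only function of Paragraph 3 is the survival period for Paragraph 1, so it cannot stand once Paragraph 1 is removed. Paragraph 4 has no operative effect of its own apart from Paragraph 1 and is therefore inoperative. Paragraph 6 has no operative effect of its own apart from Paragraph 1 and is therefore inoperative. Paragraph 5 declares Paragraph 1 and Paragraph 3 mutually dependent; since one of them has fallen, all of them are of no effect. The remainder continues in force under Paragraph 5. Only Paragraph 5 remains in effect.

5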